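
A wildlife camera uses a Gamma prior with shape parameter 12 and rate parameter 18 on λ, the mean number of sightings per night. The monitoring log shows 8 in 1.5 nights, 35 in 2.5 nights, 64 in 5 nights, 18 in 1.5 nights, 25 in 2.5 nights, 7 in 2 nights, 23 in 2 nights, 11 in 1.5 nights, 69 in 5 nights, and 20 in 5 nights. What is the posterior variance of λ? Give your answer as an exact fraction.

1168/8649

Total count: 8 + 35 + 64 + 18 + 25 + 7 + 23 + 11 + 69 + 20 = 280.
Total exposure: 1.5 + 2.5 + 5 + 1.5 + 2.5 + 2 + 2 + 1.5 + 5 + 5 = 28.5 nights.
Posterior: α' = 12 + 280 = 292, β' = 18 + 28.5 = 93/2.
Posterior variance = α'/β'² = 292/(8649/4) = 1168/8649.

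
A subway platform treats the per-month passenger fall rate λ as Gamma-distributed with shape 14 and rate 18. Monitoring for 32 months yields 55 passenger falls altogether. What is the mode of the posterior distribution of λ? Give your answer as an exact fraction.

Total count 55 over total exposure 32 months.
Posterior: α' = 14 + 55 = 69, β' = 18 + 32 = 50.
Posterior mode = (α'−1)/β' = 68/50 = 34/25.

34/25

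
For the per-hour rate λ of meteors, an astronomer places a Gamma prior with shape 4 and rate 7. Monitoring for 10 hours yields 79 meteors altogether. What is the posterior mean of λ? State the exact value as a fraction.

83/17

Total count 79 over total exposure 10 hours.
Conjugate update: add total count to the shape and total exposure to the rate, giving Gamma(83, 17).
Posterior mean = α'/β' = 83/17.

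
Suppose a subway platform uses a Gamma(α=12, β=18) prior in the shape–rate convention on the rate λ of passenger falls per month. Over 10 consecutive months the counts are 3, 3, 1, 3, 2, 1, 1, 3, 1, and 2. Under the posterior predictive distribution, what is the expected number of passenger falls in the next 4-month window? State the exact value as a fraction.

Total count: 3 + 3 + 1 + 3 + 2 + 1 + 1 + 3 + 1 + 2 = 20.
Total exposure: 10 months.
By Gamma–Poisson conjugacy, the posterior is Gamma(α + Σx, β + Σt) = Gamma(12 + 20, 18 + 10) = Gamma(32, 28).
Predictive mean over a 4-month window = T·E[λ|data] = 4·32/28 = 32/7.

32/7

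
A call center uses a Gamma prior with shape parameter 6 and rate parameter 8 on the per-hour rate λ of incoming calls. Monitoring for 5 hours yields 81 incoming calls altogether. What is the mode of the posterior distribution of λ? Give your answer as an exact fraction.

86/13

Total count 81 over total exposure 5 hours.
Gamma(α, β) with Poisson data over total exposure Σt gives posterior Gamma(α+Σx, β+Σt) = Gamma(87, 13).
Posterior mode = (α'−1)/β' = 86/13.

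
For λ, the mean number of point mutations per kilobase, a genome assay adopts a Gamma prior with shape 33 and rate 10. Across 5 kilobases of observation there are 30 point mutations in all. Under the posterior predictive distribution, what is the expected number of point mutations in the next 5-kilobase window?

21

Total count 30 over total exposure 5 kilobases.
By Gamma–Poisson conjugacy, the posterior is Gamma(α + Σx, β + Σt) = Gamma(33 + 30, 10 + 5) = Gamma(63, 15).
Predictive mean over a 5-kilobase window = T·E[λ|data] = 5·63/15 = 21.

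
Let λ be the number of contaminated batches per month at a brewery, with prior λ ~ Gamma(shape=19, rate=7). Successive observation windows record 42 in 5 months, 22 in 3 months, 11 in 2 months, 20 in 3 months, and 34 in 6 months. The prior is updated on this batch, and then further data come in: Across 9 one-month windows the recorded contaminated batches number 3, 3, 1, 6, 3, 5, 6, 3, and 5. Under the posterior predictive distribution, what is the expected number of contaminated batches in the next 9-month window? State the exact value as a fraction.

Total count: 42 + 22 + 11 + 20 + 34 = 129.
Total exposure: 5 + 3 + 2 + 3 + 6 = 19 months.
After the first batch: Gamma(19 + 129, 7 + 19) = Gamma(148, 26).
Total count: 3 + 3 + 1 + 6 + 3 + 5 + 6 + 3 + 5 = 35.
Total exposure: 9 months.
After the second batch: Gamma(148 + 35, 26 + 9) = Gamma(183, 35).
Predictive mean over a 9-month window = T·E[λ|data] = 9·183/35 = 1647/35.

1647/35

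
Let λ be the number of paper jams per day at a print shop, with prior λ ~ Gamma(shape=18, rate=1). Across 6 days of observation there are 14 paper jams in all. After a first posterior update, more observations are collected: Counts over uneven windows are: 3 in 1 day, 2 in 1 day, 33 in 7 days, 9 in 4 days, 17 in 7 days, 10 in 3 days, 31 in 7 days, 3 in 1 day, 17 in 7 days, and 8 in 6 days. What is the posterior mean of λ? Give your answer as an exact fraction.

55/17

Total count 14 over total exposure 6 days.
After the first batch: Gamma(18 + 14, 1 + 6) = Gamma(32, 7).
Total count: 3 + 2 + 33 + 9 + 17 + 10 + 31 + 3 + 17 + 8 = 133.
Total exposure: 1 + 1 + 7 + 4 + 7 + 3 + 7 + 1 + 7 + 6 = 44 days.
After the second batch: Gamma(32 + 133, 7 + 44) = Gamma(165, 51).
Posterior mean = α'/β' = 165/51 = 55/17.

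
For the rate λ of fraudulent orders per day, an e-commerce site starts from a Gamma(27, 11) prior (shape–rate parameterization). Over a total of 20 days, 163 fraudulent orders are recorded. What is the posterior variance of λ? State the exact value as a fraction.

Total count 163 over total exposure 20 days.
By Gamma–Poisson conjugacy, the posterior is Gamma(α + Σx, β + Σt) = Gamma(27 + 163, 11 + 20) = Gamma(190, 31).
Posterior variance = α'/β'² = 190/961.

190/961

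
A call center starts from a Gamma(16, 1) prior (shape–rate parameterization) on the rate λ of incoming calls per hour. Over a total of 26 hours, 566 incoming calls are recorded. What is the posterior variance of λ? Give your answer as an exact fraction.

194/243

Total count 566 over total exposure 26 hours.
Conjugate update: add total count to the shape and total exposure to the rate, giving Gamma(582, 27).
Posterior variance = α'/β'² = 582/729 = 194/243.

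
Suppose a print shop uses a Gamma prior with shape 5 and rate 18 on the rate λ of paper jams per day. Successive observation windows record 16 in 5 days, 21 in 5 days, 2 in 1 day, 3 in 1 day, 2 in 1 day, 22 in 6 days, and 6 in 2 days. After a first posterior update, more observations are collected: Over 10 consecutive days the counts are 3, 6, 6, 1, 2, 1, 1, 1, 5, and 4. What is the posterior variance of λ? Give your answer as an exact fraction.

107/2401

Total count: 16 + 21 + 2 + 3 + 2 + 22 + 6 = 72.
Total exposure: 5 + 5 + 1 + 1 + 1 + 6 + 2 = 21 days.
After the first batch: Gamma(5 + 72, 18 + 21) = Gamma(77, 39).
Total count: 3 + 6 + 6 + 1 + 2 + 1 + 1 + 1 + 5 + 4 = 30.
Total exposure: 10 days.
After the second batch: Gamma(77 + 30, 39 + 10) = Gamma(107, 49).
Posterior variance = α'/β'² = 107/2401.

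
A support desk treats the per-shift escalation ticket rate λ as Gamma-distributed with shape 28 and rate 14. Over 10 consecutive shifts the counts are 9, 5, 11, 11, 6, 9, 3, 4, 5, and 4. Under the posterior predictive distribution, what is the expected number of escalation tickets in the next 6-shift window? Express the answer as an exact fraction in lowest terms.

Total count: 9 + 5 + 11 + 11 + 6 + 9 + 3 + 4 + 5 + 4 = 67.
Total exposure: 10 shifts.
By Gamma–Poisson conjugacy, the posterior is Gamma(α + Σx, β + Σt) = Gamma(28 + 67, 14 + 10) = Gamma(95, 24).
Predictive mean over a 6-shift window = T·E[λ|data] = 6·95/24 = 95/4.

95/4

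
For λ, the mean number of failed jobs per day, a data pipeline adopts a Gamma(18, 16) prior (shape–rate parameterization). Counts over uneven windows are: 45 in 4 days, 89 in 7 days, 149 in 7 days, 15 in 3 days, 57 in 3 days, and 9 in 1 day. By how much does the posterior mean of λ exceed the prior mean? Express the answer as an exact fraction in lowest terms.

2687/328

Total count: 45 + 89 + 149 + 15 + 57 + 9 = 364.
Total exposure: 4 + 7 + 7 + 3 + 3 + 1 = 25 days.
Posterior: α' = 18 + 364 = 382, β' = 16 + 25 = 41.
Posterior mean = 382/41 = 382/41; prior mean = 18/16 = 9/8. Difference = 382/41 − 9/8 = 2687/328.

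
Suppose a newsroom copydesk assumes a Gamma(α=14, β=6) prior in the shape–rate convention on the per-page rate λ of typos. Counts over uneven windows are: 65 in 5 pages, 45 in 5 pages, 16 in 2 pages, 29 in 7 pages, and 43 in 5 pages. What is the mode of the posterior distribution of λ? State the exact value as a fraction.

211/30

Total count: 65 + 45 + 16 + 29 + 43 = 198.
Total exposure: 5 + 5 + 2 + 7 + 5 = 24 pages.
The Gamma prior is conjugate for the Poisson rate, so λ | data ~ Gamma(14+198, 6+24) = Gamma(212, 30).
Posterior mode = (α'−1)/β' = 211/30.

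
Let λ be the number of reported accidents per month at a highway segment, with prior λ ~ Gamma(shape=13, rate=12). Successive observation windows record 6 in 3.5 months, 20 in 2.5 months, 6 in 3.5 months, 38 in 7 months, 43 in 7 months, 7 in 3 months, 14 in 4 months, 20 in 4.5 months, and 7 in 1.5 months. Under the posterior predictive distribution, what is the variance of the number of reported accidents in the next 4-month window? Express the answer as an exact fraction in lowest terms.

146160/9409

Total count: 6 + 20 + 6 + 38 + 43 + 7 + 14 + 20 + 7 = 161.
Total exposure: 3.5 + 2.5 + 3.5 + 7 + 7 + 3 + 4 + 4.5 + 1.5 = 36.5 months.
Conjugate update: add total count to the shape and total exposure to the rate, giving Gamma(174, 97/2).
The posterior predictive for a window of length T is Negative Binomial with variance T·α'·(β'+T)/β'² = 4·174·(105/2)/(9409/4) = 146160/9409.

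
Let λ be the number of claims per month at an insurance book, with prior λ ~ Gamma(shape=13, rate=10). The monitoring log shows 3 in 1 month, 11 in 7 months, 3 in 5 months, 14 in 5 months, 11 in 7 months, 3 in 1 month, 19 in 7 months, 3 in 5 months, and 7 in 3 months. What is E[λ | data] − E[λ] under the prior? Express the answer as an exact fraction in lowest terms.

69/170

Total count: 3 + 11 + 3 + 14 + 11 + 3 + 19 + 3 + 7 = 74.
Total exposure: 1 + 7 + 5 + 5 + 7 + 1 + 7 + 5 + 3 = 41 months.
Posterior: α' = 13 + 74 = 87, β' = 10 + 41 = 51.
Posterior mean = 87/51 = 29/17; prior mean = 13/10 = 13/10. Difference = 29/17 − 13/10 = 69/170.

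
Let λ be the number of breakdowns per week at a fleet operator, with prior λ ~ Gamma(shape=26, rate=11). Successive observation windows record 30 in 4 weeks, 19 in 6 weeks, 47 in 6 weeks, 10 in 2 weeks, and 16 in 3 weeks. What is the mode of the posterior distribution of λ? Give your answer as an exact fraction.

147/32

Total count: 30 + 19 + 47 + 10 + 16 = 122.
Total exposure: 4 + 6 + 6 + 2 + 3 = 21 weeks.
By Gamma–Poisson conjugacy, the posterior is Gamma(α + Σx, β + Σt) = Gamma(26 + 122, 11 + 21) = Gamma(148, 32).
Posterior mode = (α'−1)/β' = 147/32.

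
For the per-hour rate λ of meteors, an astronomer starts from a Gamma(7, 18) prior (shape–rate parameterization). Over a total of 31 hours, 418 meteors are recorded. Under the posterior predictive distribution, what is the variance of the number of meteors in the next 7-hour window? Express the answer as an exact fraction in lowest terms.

3400/49

Total count 418 over total exposure 31 hours.
The Gamma prior is conjugate for the Poisson rate, so λ | data ~ Gamma(7+418, 18+31) = Gamma(425, 49).
The posterior predictive for a window of length T is Negative Binomial with variance T·α'·(β'+T)/β'² = 7·425·56/2401 = 3400/49.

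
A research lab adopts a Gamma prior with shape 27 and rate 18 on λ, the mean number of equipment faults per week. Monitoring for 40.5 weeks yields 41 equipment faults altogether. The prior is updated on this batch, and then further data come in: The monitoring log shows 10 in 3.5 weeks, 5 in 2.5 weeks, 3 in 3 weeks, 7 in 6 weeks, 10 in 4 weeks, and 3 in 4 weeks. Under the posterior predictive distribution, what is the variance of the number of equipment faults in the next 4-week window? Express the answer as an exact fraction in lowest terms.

Total count 41 over total exposure 40.5 weeks.
After the first batch: Gamma(27 + 41, 18 + 40.5) = Gamma(68, 117/2).
Total count: 10 + 5 + 3 + 7 + 10 + 3 = 38.
Total exposure: 3.5 + 2.5 + 3 + 6 + 4 + 4 = 23 weeks.
After the second batch: Gamma(68 + 38, 117/2 + 23) = Gamma(106, 163/2).
The posterior predictive for a window of length T is Negative Binomial with variance T·α'·(β'+T)/β'² = 4·106·(171/2)/(26569/4) = 145008/26569.

145008/26569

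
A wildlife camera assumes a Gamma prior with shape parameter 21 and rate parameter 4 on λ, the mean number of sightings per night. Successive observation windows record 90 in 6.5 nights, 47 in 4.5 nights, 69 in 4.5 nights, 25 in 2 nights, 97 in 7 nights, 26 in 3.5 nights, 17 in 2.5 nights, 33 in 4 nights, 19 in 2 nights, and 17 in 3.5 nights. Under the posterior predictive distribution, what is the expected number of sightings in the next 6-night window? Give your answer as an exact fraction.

Total count: 90 + 47 + 69 + 25 + 97 + 26 + 17 + 33 + 19 + 17 = 440.
Total exposure: 6.5 + 4.5 + 4.5 + 2 + 7 + 3.5 + 2.5 + 4 + 2 + 3.5 = 40 nights.
Gamma(α, β) with Poisson data over total exposure Σt gives posterior Gamma(α+Σx, β+Σt) = Gamma(461, 44).
Predictive mean over a 6-night window = T·E[λ|data] = 6·461/44 = 1383/22.

1383/22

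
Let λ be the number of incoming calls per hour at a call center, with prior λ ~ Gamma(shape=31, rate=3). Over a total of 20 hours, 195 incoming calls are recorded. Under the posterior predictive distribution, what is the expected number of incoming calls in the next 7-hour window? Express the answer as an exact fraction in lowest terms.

1582/23

Total count 195 over total exposure 20 hours.
Conjugate update: add total count to the shape and total exposure to the rate, giving Gamma(226, 23).
Predictive mean over a 7-hour window = T·E[λ|data] = 7·226/23 = 1582/23.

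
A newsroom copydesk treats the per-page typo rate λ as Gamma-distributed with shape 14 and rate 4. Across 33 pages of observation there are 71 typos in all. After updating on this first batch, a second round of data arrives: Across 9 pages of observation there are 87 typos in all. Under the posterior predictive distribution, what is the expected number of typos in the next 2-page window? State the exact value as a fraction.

Total count 71 over total exposure 33 pages.
After the first batch: Gamma(14 + 71, 4 + 33) = Gamma(85, 37).
Total count 87 over total exposure 9 pages.
After the second batch: Gamma(85 + 87, 37 + 9) = Gamma(172, 46).
Predictive mean over a 2-page window = T·E[λ|data] = 2·172/46 = 172/23.

172/23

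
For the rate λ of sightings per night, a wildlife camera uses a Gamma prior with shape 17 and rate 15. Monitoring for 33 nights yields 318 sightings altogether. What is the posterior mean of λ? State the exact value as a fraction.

335/48

Total count 318 over total exposure 33 nights.
By Gamma–Poisson conjugacy, the posterior is Gamma(α + Σx, β + Σt) = Gamma(17 + 318, 15 + 33) = Gamma(335, 48).
Posterior mean = α'/β' = 335/48.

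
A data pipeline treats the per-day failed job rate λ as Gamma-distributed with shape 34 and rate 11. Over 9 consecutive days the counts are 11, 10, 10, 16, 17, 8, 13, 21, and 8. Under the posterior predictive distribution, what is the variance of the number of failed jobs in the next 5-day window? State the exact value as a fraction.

185/4

Total count: 11 + 10 + 10 + 16 + 17 + 8 + 13 + 21 + 8 = 114.
Total exposure: 9 days.
Conjugate update: add total count to the shape and total exposure to the rate, giving Gamma(148, 20).
The posterior predictive for a window of length T is Negative Binomial with variance T·α'·(β'+T)/β'² = 5·148·25/400 = 185/4.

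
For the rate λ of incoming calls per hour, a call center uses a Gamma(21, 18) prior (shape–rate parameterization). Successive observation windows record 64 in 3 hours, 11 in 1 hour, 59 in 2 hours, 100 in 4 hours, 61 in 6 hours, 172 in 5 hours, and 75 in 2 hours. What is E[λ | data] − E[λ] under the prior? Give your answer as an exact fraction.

Total count: 64 + 11 + 59 + 100 + 61 + 172 + 75 = 542.
Total exposure: 3 + 1 + 2 + 4 + 6 + 5 + 2 = 23 hours.
The Gamma prior is conjugate for the Poisson rate, so λ | data ~ Gamma(21+542, 18+23) = Gamma(563, 41).
Posterior mean = 563/41 = 563/41; prior mean = 21/18 = 7/6. Difference = 563/41 − 7/6 = 3091/246.

3091/246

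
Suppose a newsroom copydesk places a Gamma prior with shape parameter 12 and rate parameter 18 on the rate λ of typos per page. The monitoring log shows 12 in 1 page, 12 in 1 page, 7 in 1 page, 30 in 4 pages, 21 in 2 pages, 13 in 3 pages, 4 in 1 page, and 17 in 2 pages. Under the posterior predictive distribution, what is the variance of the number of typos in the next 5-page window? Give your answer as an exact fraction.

24320/1089

Total count: 12 + 12 + 7 + 30 + 21 + 13 + 4 + 17 = 116.
Total exposure: 1 + 1 + 1 + 4 + 2 + 3 + 1 + 2 = 15 pages.
Posterior: α' = 12 + 116 = 128, β' = 18 + 15 = 33.
The posterior predictive for a window of length T is Negative Binomial with variance T·α'·(β'+T)/β'² = 5·128·38/1089 = 24320/1089.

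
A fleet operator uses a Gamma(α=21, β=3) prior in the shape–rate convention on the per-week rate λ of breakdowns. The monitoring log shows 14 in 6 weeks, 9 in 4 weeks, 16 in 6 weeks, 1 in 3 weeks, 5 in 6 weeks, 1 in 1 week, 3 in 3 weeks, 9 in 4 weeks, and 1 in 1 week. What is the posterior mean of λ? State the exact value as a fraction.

Total count: 14 + 9 + 16 + 1 + 5 + 1 + 3 + 9 + 1 = 59.
Total exposure: 6 + 4 + 6 + 3 + 6 + 1 + 3 + 4 + 1 = 34 weeks.
Conjugate update: add total count to the shape and total exposure to the rate, giving Gamma(80, 37).
Posterior mean = α'/β' = 80/37.

80/37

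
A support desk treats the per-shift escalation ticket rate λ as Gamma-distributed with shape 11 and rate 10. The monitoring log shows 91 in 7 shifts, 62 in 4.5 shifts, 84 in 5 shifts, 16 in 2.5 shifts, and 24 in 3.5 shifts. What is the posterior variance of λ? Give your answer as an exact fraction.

1152/4225

Total count: 91 + 62 + 84 + 16 + 24 = 277.
Total exposure: 7 + 4.5 + 5 + 2.5 + 3.5 = 22.5 shifts.
Conjugate update: add total count to the shape and total exposure to the rate, giving Gamma(288, 65/2).
Posterior variance = α'/β'² = 288/(4225/4) = 1152/4225.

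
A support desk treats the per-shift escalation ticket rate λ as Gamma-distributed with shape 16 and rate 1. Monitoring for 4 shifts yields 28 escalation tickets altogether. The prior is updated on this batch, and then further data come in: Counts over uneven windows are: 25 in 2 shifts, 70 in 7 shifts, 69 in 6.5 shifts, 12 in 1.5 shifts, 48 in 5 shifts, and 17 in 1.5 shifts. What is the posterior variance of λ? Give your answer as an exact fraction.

Total count 28 over total exposure 4 shifts.
After the first batch: Gamma(16 + 28, 1 + 4) = Gamma(44, 5).
Total count: 25 + 70 + 69 + 12 + 48 + 17 = 241.
Total exposure: 2 + 7 + 6.5 + 1.5 + 5 + 1.5 = 23.5 shifts.
After the second batch: Gamma(44 + 241, 5 + 23.5) = Gamma(285, 57/2).
Posterior variance = α'/β'² = 285/(3249/4) = 20/57.

20/57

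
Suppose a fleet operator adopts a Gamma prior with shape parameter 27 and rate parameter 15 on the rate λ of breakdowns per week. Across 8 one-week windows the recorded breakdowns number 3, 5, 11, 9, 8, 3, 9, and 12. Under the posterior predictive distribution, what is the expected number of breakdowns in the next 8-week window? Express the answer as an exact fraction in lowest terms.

696/23

Total count: 3 + 5 + 11 + 9 + 8 + 3 + 9 + 12 = 60.
Total exposure: 8 weeks.
Posterior: α' = 27 + 60 = 87, β' = 15 + 8 = 23.
Predictive mean over an 8-week window = T·E[λ|data] = 8·87/23 = 696/23.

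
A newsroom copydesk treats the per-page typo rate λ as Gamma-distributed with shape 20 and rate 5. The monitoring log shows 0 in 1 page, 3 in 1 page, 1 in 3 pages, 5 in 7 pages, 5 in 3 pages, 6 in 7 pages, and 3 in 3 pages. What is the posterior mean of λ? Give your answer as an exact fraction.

43/30

Total count: 0 + 3 + 1 + 5 + 5 + 6 + 3 = 23.
Total exposure: 1 + 1 + 3 + 7 + 3 + 7 + 3 = 25 pages.
Conjugate update: add total count to the shape and total exposure to the rate, giving Gamma(43, 30).
Posterior mean = α'/β' = 43/30.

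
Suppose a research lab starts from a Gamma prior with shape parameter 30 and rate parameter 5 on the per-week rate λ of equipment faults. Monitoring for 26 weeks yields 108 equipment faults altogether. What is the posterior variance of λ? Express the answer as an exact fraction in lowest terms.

138/961

Total count 108 over total exposure 26 weeks.
The Gamma prior is conjugate for the Poisson rate, so λ | data ~ Gamma(30+108, 5+26) = Gamma(138, 31).
Posterior variance = α'/β'² = 138/961.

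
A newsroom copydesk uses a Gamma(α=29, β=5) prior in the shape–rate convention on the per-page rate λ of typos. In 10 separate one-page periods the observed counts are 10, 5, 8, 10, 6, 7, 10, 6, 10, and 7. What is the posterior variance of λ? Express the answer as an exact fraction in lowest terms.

Total count: 10 + 5 + 8 + 10 + 6 + 7 + 10 + 6 + 10 + 7 = 79.
Total exposure: 10 pages.
By Gamma–Poisson conjugacy, the posterior is Gamma(α + Σx, β + Σt) = Gamma(29 + 79, 5 + 10) = Gamma(108, 15).
Posterior variance = α'/β'² = 108/225 = 12/25.

12/25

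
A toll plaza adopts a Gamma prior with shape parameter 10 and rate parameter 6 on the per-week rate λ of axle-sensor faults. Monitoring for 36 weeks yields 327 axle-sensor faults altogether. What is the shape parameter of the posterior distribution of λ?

Total count 327 over total exposure 36 weeks.
Gamma(α, β) with Poisson data over total exposure Σt gives posterior Gamma(α+Σx, β+Σt) = Gamma(337, 42).

337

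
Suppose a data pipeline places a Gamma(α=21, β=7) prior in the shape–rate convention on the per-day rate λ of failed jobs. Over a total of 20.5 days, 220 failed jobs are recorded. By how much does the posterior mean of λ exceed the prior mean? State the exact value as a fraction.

317/55

Total count 220 over total exposure 20.5 days.
Gamma(α, β) with Poisson data over total exposure Σt gives posterior Gamma(α+Σx, β+Σt) = Gamma(241, 55/2).
Posterior mean = 241/(55/2) = 482/55; prior mean = 21/7 = 3. Difference = 482/55 − 3 = 317/55.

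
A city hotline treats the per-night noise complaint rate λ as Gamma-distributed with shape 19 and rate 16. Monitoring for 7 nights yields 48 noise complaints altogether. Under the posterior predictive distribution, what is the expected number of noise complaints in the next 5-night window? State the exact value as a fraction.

Total count 48 over total exposure 7 nights.
The Gamma prior is conjugate for the Poisson rate, so λ | data ~ Gamma(19+48, 16+7) = Gamma(67, 23).
Predictive mean over a 5-night window = T·E[λ|data] = 5·67/23 = 335/23.

335/23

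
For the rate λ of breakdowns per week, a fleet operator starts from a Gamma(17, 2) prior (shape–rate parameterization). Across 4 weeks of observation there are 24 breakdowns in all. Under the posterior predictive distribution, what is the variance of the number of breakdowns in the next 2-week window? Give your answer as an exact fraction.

Total count 24 over total exposure 4 weeks.
Posterior: α' = 17 + 24 = 41, β' = 2 + 4 = 6.
The posterior predictive for a window of length T is Negative Binomial with variance T·α'·(β'+T)/β'² = 2·41·8/36 = 164/9.

164/9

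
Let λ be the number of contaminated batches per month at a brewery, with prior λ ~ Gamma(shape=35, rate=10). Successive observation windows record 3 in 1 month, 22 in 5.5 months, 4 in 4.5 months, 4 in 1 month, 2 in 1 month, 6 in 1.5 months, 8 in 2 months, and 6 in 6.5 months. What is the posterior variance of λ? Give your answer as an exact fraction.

Total count: 3 + 22 + 4 + 4 + 2 + 6 + 8 + 6 = 55.
Total exposure: 1 + 5.5 + 4.5 + 1 + 1 + 1.5 + 2 + 6.5 = 23 months.
The Gamma prior is conjugate for the Poisson rate, so λ | data ~ Gamma(35+55, 10+23) = Gamma(90, 33).
Posterior variance = α'/β'² = 90/1089 = 10/121.

10/121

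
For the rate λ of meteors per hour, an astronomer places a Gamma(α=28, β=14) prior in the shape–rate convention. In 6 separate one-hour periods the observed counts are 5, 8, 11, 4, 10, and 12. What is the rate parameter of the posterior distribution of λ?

Total count: 5 + 8 + 11 + 4 + 10 + 12 = 50.
Total exposure: 6 hours.
By Gamma–Poisson conjugacy, the posterior is Gamma(α + Σx, β + Σt) = Gamma(28 + 50, 14 + 6) = Gamma(78, 20).

20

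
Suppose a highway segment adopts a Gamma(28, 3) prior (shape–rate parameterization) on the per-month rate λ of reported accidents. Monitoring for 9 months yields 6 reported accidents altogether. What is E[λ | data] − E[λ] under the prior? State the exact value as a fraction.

-13/2

Total count 6 over total exposure 9 months.
By Gamma–Poisson conjugacy, the posterior is Gamma(α + Σx, β + Σt) = Gamma(28 + 6, 3 + 9) = Gamma(34, 12).
Posterior mean = 34/12 = 17/6; prior mean = 28/3 = 28/3. Difference = 17/6 − 28/3 = -13/2.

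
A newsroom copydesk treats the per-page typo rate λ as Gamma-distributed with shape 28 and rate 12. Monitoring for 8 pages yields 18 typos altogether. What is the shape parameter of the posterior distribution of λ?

Total count 18 over total exposure 8 pages.
By Gamma–Poisson conjugacy, the posterior is Gamma(α + Σx, β + Σt) = Gamma(28 + 18, 12 + 8) = Gamma(46, 20).

46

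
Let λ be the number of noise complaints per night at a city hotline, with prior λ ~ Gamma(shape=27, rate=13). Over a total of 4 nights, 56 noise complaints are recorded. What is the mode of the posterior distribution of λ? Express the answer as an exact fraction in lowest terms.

82/17

Total count 56 over total exposure 4 nights.
Posterior: α' = 27 + 56 = 83, β' = 13 + 4 = 17.
Posterior mode = (α'−1)/β' = 82/17.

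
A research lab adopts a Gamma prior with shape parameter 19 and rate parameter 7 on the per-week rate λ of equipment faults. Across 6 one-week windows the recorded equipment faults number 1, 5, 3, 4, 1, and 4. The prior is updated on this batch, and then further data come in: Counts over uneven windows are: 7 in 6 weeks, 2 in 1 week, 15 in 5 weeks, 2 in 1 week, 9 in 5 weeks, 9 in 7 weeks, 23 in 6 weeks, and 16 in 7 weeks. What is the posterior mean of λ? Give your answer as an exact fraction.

Total count: 1 + 5 + 3 + 4 + 1 + 4 = 18.
Total exposure: 6 weeks.
After the first batch: Gamma(19 + 18, 7 + 6) = Gamma(37, 13).
Total count: 7 + 2 + 15 + 2 + 9 + 9 + 23 + 16 = 83.
Total exposure: 6 + 1 + 5 + 1 + 5 + 7 + 6 + 7 = 38 weeks.
After the second batch: Gamma(37 + 83, 13 + 38) = Gamma(120, 51).
Posterior mean = α'/β' = 120/51 = 40/17.

40/17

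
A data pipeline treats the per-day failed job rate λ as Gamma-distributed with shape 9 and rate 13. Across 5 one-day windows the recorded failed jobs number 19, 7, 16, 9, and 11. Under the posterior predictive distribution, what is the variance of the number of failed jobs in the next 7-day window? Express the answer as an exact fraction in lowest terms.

Total count: 19 + 7 + 16 + 9 + 11 = 62.
Total exposure: 5 days.
Conjugate update: add total count to the shape and total exposure to the rate, giving Gamma(71, 18).
The posterior predictive for a window of length T is Negative Binomial with variance T·α'·(β'+T)/β'² = 7·71·25/324 = 12425/324.

12425/324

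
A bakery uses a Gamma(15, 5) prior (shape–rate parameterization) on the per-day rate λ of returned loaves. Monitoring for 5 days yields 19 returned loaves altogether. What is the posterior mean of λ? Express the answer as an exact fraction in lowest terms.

Total count 19 over total exposure 5 days.
Posterior: α' = 15 + 19 = 34, β' = 5 + 5 = 10.
Posterior mean = α'/β' = 34/10 = 17/5.

17/5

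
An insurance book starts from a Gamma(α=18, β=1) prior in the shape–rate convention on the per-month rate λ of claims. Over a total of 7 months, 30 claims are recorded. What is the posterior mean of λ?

6

Total count 30 over total exposure 7 months.
Conjugate update: add total count to the shape and total exposure to the rate, giving Gamma(48, 8).
Posterior mean = α'/β' = 48/8 = 6.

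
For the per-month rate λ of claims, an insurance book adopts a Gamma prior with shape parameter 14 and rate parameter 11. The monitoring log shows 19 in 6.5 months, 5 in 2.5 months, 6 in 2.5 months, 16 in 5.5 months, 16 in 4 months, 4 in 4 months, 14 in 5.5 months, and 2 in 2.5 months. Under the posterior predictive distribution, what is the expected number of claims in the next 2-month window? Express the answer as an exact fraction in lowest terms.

Total count: 19 + 5 + 6 + 16 + 16 + 4 + 14 + 2 = 82.
Total exposure: 6.5 + 2.5 + 2.5 + 5.5 + 4 + 4 + 5.5 + 2.5 = 33 months.
Conjugate update: add total count to the shape and total exposure to the rate, giving Gamma(96, 44).
Predictive mean over a 2-month window = T·E[λ|data] = 2·96/44 = 48/11.

48/11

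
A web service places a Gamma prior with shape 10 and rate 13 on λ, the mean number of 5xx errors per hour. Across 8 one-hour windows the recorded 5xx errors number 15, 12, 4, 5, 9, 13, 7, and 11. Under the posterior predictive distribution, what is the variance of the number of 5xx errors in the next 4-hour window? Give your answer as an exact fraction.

Total count: 15 + 12 + 4 + 5 + 9 + 13 + 7 + 11 = 76.
Total exposure: 8 hours.
Conjugate update: add total count to the shape and total exposure to the rate, giving Gamma(86, 21).
The posterior predictive for a window of length T is Negative Binomial with variance T·α'·(β'+T)/β'² = 4·86·25/441 = 8600/441.

8600/441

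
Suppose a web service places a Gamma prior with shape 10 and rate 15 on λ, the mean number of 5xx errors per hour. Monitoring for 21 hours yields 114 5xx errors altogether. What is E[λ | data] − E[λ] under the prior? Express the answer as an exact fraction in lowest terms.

Total count 114 over total exposure 21 hours.
By Gamma–Poisson conjugacy, the posterior is Gamma(α + Σx, β + Σt) = Gamma(10 + 114, 15 + 21) = Gamma(124, 36).
Posterior mean = 124/36 = 31/9; prior mean = 10/15 = 2/3. Difference = 31/9 − 2/3 = 25/9.

25/9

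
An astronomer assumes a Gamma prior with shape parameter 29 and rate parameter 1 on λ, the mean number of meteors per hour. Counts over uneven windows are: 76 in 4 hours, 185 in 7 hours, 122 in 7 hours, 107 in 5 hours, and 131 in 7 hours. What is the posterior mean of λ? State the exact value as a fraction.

650/31

Total count: 76 + 185 + 122 + 107 + 131 = 621.
Total exposure: 4 + 7 + 7 + 5 + 7 = 30 hours.
Posterior: α' = 29 + 621 = 650, β' = 1 + 30 = 31.
Posterior mean = α'/β' = 650/31.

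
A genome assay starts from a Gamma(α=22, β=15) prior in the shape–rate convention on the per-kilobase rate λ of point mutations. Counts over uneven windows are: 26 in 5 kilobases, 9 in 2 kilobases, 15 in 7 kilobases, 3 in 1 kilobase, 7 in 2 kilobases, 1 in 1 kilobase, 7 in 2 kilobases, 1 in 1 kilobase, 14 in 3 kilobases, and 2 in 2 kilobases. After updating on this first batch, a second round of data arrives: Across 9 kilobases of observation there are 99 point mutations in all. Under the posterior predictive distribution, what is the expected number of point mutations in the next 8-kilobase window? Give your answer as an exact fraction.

824/25

Total count: 26 + 9 + 15 + 3 + 7 + 1 + 7 + 1 + 14 + 2 = 85.
Total exposure: 5 + 2 + 7 + 1 + 2 + 1 + 2 + 1 + 3 + 2 = 26 kilobases.
After the first batch: Gamma(22 + 85, 15 + 26) = Gamma(107, 41).
Total count 99 over total exposure 9 kilobases.
After the second batch: Gamma(107 + 99, 41 + 9) = Gamma(206, 50).
Predictive mean over an 8-kilobase window = T·E[λ|data] = 8·206/50 = 824/25.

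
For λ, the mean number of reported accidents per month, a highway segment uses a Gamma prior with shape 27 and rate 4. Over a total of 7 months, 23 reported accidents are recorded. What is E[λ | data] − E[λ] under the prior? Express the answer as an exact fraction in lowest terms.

-97/44

Total count 23 over total exposure 7 months.
By Gamma–Poisson conjugacy, the posterior is Gamma(α + Σx, β + Σt) = Gamma(27 + 23, 4 + 7) = Gamma(50, 11).
Posterior mean = 50/11 = 50/11; prior mean = 27/4 = 27/4. Difference = 50/11 − 27/4 = -97/44.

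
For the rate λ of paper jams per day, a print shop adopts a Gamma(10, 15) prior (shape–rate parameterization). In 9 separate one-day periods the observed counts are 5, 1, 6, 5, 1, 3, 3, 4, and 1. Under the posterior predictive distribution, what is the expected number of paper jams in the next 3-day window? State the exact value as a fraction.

Total count: 5 + 1 + 6 + 5 + 1 + 3 + 3 + 4 + 1 = 29.
Total exposure: 9 days.
By Gamma–Poisson conjugacy, the posterior is Gamma(α + Σx, β + Σt) = Gamma(10 + 29, 15 + 9) = Gamma(39, 24).
Predictive mean over a 3-day window = T·E[λ|data] = 3·39/24 = 39/8.

39/8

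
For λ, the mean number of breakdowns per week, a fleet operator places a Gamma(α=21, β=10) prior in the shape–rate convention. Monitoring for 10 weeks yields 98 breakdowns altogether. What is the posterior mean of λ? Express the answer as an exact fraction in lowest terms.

Total count 98 over total exposure 10 weeks.
The Gamma prior is conjugate for the Poisson rate, so λ | data ~ Gamma(21+98, 10+10) = Gamma(119, 20).
Posterior mean = α'/β' = 119/20.

119/20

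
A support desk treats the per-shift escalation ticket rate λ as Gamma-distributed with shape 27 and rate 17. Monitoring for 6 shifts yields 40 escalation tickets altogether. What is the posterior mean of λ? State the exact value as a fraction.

67/23

Total count 40 over total exposure 6 shifts.
Conjugate update: add total count to the shape and total exposure to the rate, giving Gamma(67, 23).
Posterior mean = α'/β' = 67/23.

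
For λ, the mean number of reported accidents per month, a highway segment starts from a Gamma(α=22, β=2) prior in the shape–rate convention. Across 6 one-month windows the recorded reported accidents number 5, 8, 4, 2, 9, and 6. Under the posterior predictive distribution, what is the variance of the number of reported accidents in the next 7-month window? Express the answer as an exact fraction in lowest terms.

735/8

Total count: 5 + 8 + 4 + 2 + 9 + 6 = 34.
Total exposure: 6 months.
By Gamma–Poisson conjugacy, the posterior is Gamma(α + Σx, β + Σt) = Gamma(22 + 34, 2 + 6) = Gamma(56, 8).
The posterior predictive for a window of length T is Negative Binomial with variance T·α'·(β'+T)/β'² = 7·56·15/64 = 735/8.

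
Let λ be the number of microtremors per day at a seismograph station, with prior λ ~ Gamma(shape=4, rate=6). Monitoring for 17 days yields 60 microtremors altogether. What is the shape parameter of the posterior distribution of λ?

Total count 60 over total exposure 17 days.
Conjugate update: add total count to the shape and total exposure to the rate, giving Gamma(64, 23).

64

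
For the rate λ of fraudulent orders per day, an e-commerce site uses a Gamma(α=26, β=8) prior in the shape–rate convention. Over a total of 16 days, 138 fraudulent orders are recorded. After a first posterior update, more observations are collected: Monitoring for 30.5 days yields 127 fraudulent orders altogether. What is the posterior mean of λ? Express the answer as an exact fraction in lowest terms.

Total count 138 over total exposure 16 days.
After the first batch: Gamma(26 + 138, 8 + 16) = Gamma(164, 24).
Total count 127 over total exposure 30.5 days.
After the second batch: Gamma(164 + 127, 24 + 30.5) = Gamma(291, 109/2).
Posterior mean = α'/β' = 291/(109/2) = 582/109.

582/109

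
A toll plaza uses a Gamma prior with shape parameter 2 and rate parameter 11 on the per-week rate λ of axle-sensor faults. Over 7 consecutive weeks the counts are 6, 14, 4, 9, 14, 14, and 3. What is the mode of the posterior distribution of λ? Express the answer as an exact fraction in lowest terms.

65/18

Total count: 6 + 14 + 4 + 9 + 14 + 14 + 3 = 64.
Total exposure: 7 weeks.
Conjugate update: add total count to the shape and total exposure to the rate, giving Gamma(66, 18).
Posterior mode = (α'−1)/β' = 65/18.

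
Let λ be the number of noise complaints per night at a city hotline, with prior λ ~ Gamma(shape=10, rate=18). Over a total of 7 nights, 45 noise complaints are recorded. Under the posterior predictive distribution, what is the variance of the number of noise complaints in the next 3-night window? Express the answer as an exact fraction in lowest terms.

Total count 45 over total exposure 7 nights.
Posterior: α' = 10 + 45 = 55, β' = 18 + 7 = 25.
The posterior predictive for a window of length T is Negative Binomial with variance T·α'·(β'+T)/β'² = 3·55·28/625 = 924/125.

924/125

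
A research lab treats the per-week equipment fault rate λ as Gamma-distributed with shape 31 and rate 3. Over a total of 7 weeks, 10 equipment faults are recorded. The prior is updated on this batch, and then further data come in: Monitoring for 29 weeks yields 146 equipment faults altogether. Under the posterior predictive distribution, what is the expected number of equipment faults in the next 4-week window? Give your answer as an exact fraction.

748/39

Total count 10 over total exposure 7 weeks.
After the first batch: Gamma(31 + 10, 3 + 7) = Gamma(41, 10).
Total count 146 over total exposure 29 weeks.
After the second batch: Gamma(41 + 146, 10 + 29) = Gamma(187, 39).
Predictive mean over a 4-week window = T·E[λ|data] = 4·187/39 = 748/39.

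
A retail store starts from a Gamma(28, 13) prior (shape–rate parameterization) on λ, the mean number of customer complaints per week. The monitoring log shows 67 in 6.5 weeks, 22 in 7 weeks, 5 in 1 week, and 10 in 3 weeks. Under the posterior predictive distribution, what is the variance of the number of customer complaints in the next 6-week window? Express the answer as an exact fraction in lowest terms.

115632/3721

Total count: 67 + 22 + 5 + 10 = 104.
Total exposure: 6.5 + 7 + 1 + 3 = 17.5 weeks.
By Gamma–Poisson conjugacy, the posterior is Gamma(α + Σx, β + Σt) = Gamma(28 + 104, 13 + 17.5) = Gamma(132, 61/2).
The posterior predictive for a window of length T is Negative Binomial with variance T·α'·(β'+T)/β'² = 6·132·(73/2)/(3721/4) = 115632/3721.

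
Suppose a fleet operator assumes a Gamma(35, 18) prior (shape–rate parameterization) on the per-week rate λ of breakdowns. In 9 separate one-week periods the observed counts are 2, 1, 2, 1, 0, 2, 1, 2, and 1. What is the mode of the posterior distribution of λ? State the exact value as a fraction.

Total count: 2 + 1 + 2 + 1 + 0 + 2 + 1 + 2 + 1 = 12.
Total exposure: 9 weeks.
Conjugate update: add total count to the shape and total exposure to the rate, giving Gamma(47, 27).
Posterior mode = (α'−1)/β' = 46/27.

46/27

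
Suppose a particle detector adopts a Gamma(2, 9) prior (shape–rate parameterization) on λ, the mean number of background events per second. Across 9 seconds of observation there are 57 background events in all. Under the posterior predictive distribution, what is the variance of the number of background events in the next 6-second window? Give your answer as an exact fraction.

236/9

Total count 57 over total exposure 9 seconds.
Posterior: α' = 2 + 57 = 59, β' = 9 + 9 = 18.
The posterior predictive for a window of length T is Negative Binomial with variance T·α'·(β'+T)/β'² = 6·59·24/324 = 236/9.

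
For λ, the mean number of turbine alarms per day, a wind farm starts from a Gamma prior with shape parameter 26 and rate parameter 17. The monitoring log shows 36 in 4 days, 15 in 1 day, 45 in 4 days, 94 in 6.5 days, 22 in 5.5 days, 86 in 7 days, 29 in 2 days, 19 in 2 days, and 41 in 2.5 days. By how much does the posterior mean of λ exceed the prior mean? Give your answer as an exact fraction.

11364/1751

Total count: 36 + 15 + 45 + 94 + 22 + 86 + 29 + 19 + 41 = 387.
Total exposure: 4 + 1 + 4 + 6.5 + 5.5 + 7 + 2 + 2 + 2.5 = 34.5 days.
Posterior: α' = 26 + 387 = 413, β' = 17 + 34.5 = 103/2.
Posterior mean = 413/(103/2) = 826/103; prior mean = 26/17 = 26/17. Difference = 826/103 − 26/17 = 11364/1751.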